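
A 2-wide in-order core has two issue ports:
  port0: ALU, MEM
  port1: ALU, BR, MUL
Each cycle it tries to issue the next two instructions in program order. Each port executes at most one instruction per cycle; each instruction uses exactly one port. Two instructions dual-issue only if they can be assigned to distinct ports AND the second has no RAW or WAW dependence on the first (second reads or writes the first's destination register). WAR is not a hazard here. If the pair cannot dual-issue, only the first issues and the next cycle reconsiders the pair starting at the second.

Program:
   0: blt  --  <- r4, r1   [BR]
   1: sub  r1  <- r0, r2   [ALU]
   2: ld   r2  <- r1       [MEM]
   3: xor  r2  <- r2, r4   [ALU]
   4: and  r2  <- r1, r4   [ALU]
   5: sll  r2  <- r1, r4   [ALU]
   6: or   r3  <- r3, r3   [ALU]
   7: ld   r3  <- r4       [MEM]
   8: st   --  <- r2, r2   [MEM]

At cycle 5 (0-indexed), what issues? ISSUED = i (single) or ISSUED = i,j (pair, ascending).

ISSUED = 7

[0] i0/i1  blt.BR;sub.ALU  -- 2-wide
[1] i2  ld.MEM  -- RAW+WAW r2
[2] i3  xor.ALU  -- WAW r2
[3] i4  and.ALU  -- WAW r2
[4] i5/i6  sll.ALU;or.ALU  -- 2-wide
[5] i7  ld.MEM  -- no-port MEM/MEM
[6] i8  st.MEM  -- tail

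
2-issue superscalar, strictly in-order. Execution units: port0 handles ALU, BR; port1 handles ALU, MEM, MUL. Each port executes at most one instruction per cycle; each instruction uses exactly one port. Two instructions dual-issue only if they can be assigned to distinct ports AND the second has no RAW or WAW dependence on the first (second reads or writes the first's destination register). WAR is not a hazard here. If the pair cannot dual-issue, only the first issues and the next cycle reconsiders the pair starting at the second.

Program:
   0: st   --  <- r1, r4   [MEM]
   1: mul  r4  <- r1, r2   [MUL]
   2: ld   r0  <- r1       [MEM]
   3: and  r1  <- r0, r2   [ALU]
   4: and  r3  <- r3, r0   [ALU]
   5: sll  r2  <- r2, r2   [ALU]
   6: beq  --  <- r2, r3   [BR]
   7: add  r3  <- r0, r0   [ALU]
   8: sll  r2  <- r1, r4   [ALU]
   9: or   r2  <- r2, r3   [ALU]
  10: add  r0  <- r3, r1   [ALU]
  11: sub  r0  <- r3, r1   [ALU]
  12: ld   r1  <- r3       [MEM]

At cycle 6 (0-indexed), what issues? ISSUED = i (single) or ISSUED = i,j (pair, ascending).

ISSUED = 8

[0] i0  st  -- no-port MEM/MUL
[1] i1  mul  -- no-port MUL/MEM
[2] i2  ld  -- RAW r0
[3] i3&i4  and+and  -- pair
[4] i5  sll  -- RAW r2
[5] i6&i7  beq+add  -- pair
[6] i8  sll  -- RAW+WAW r2
[7] i9&i10  or+add  -- pair
[8] i11&i12  sub+ld  -- pair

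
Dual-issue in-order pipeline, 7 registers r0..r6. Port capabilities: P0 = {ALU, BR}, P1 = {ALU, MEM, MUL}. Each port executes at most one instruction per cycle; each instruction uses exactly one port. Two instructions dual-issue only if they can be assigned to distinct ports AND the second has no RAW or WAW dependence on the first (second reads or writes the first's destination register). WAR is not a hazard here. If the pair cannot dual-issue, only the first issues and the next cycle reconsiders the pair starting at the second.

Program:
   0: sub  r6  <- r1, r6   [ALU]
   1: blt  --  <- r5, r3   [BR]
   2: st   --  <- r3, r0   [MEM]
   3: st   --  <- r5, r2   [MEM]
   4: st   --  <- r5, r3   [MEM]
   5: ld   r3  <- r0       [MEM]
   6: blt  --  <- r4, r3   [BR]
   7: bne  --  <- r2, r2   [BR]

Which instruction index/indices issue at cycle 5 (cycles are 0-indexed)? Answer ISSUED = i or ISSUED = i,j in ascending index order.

[0] i0+i1  sub;blt  -- dual
[1] i2  st  -- no-port MEM/MEM
[2] i3  st  -- no-port MEM/MEM
[3] i4  st  -- no-port MEM/MEM
[4] i5  ld  -- RAW r3
[5] i6  blt  -- no-port BR/BR
[6] i7  bne  -- tail

ISSUED = 6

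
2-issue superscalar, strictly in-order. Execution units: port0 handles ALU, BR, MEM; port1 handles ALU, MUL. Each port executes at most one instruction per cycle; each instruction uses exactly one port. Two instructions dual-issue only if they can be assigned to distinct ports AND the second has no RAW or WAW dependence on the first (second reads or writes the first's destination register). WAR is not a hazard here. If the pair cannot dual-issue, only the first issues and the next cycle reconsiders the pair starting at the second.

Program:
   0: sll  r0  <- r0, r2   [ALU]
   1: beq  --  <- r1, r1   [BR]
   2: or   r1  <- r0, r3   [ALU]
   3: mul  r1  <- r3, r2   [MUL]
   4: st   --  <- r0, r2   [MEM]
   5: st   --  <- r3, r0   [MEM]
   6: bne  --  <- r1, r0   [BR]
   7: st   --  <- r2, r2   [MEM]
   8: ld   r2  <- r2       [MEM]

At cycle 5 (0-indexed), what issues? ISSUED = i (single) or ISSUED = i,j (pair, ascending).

c0: i0+i1 sll.ALU+beq.BR  dual
c1: i2 or.ALU  WAW r1
c2: i3+i4 mul.MUL+st.MEM  dual
c3: i5 st.MEM  no-port MEM/BR
c4: i6 bne.BR  no-port BR/MEM
c5: i7 st.MEM  no-port MEM/MEM
c6: i8 ld.MEM  tail

ISSUED = 7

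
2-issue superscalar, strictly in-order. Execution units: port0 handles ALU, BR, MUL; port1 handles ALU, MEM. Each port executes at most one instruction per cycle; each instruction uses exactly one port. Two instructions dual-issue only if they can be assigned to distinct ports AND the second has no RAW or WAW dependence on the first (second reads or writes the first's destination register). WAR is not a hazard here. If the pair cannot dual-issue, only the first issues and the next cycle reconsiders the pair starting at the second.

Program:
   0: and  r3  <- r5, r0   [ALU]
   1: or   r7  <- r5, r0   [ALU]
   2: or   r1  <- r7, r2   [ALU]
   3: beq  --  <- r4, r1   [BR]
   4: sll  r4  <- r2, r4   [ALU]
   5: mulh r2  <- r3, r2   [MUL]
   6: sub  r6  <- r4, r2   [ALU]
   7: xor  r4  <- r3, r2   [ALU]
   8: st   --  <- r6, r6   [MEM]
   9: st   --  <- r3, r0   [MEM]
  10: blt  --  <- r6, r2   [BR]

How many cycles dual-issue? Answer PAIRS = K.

  cy0 -> i0+i1 (and.ALU;or.ALU) dual
  cy1 -> i2 (or.ALU) RAW r1
  cy2 -> i3+i4 (beq.BR;sll.ALU) dual
  cy3 -> i5 (mulh.MUL) RAW r2
  cy4 -> i6+i7 (sub.ALU;xor.ALU) dual
  cy5 -> i8 (st.MEM) no-port MEM/MEM
  cy6 -> i9+i10 (st.MEM;blt.BR) dual

PAIRS = 4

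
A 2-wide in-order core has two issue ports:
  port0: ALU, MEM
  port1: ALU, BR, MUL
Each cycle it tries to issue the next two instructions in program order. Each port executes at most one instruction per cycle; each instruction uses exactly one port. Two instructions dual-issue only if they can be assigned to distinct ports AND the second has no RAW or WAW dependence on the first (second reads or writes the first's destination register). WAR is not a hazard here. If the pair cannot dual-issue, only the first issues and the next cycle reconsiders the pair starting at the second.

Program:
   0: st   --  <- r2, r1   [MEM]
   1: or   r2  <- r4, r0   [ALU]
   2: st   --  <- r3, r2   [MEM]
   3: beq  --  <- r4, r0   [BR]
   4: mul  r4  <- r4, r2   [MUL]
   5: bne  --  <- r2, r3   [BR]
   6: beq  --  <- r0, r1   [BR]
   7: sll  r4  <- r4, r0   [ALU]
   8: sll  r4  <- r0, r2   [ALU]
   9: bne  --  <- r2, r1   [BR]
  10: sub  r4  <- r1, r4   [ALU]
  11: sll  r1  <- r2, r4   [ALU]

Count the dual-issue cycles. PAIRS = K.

PAIRS = 4

t=0 i0+i1:st;or ; dual
t=1 i2+i3:st;beq ; dual
t=2 i4:mul ; no-port MUL/BR
t=3 i5:bne ; no-port BR/BR
t=4 i6+i7:beq;sll ; dual
t=5 i8+i9:sll;bne ; dual
t=6 i10:sub ; RAW r4
t=7 i11:sll ; tail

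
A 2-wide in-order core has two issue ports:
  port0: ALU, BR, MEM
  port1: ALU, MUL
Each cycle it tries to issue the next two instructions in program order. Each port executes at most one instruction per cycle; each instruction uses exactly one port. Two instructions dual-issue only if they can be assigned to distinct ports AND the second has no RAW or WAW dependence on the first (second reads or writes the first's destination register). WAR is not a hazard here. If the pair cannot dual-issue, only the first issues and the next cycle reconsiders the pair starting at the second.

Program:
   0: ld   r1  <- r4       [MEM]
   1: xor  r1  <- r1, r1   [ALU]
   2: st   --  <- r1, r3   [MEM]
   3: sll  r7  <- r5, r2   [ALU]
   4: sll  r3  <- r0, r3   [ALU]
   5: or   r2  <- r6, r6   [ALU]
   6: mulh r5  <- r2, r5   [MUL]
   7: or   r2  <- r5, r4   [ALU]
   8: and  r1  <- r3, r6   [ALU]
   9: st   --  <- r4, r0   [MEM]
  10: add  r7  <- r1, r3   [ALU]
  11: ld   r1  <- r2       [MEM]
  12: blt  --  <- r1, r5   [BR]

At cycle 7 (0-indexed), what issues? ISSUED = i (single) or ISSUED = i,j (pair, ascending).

  cy0 -> i0 (ld.MEM) RAW+WAW r1
  cy1 -> i1 (xor.ALU) RAW r1
  cy2 -> i2+i3 (st.MEM+sll.ALU) 2-wide
  cy3 -> i4+i5 (sll.ALU+or.ALU) 2-wide
  cy4 -> i6 (mulh.MUL) RAW r5
  cy5 -> i7+i8 (or.ALU+and.ALU) 2-wide
  cy6 -> i9+i10 (st.MEM+add.ALU) 2-wide
  cy7 -> i11 (ld.MEM) no-port MEM/BR
  cy8 -> i12 (blt.BR) tail

ISSUED = 11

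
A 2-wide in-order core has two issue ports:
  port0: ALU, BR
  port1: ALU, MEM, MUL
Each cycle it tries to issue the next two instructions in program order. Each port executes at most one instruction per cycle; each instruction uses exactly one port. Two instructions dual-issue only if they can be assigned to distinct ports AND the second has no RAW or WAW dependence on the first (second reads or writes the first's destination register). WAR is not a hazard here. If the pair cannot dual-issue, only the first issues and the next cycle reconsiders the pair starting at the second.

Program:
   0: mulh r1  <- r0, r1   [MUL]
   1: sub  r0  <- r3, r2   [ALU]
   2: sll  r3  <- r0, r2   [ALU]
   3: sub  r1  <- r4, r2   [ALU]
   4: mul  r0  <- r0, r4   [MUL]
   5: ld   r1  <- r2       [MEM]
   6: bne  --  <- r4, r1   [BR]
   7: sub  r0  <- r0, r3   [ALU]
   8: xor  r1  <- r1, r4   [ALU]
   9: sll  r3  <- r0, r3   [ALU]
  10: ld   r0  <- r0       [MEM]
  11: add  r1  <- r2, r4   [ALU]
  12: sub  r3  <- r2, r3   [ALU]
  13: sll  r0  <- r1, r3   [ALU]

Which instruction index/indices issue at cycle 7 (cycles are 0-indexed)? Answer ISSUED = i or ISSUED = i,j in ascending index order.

c0: i0/i1 mulh+sub  2-wide
c1: i2/i3 sll+sub  2-wide
c2: i4 mul  no-port MUL/MEM
c3: i5 ld  RAW r1
c4: i6/i7 bne+sub  2-wide
c5: i8/i9 xor+sll  2-wide
c6: i10/i11 ld+add  2-wide
c7: i12 sub  RAW r3
c8: i13 sll  tail

ISSUED = 12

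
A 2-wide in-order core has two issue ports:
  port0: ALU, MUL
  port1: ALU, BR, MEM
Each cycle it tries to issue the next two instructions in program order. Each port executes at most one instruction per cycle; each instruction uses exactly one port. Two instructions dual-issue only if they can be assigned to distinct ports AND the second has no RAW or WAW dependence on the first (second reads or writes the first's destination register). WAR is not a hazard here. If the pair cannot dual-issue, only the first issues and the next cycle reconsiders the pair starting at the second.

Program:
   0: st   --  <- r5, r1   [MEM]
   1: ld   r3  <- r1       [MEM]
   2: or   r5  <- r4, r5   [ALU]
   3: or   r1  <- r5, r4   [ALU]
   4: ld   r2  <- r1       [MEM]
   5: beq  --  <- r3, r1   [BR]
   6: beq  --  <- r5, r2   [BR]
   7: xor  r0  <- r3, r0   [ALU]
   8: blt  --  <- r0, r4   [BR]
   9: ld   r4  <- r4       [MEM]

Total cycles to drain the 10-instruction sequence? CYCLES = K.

[0] i0  st.MEM  -- no-port MEM/MEM
[1] i1&i2  ld.MEM;or.ALU  -- 2-wide
[2] i3  or.ALU  -- RAW r1
[3] i4  ld.MEM  -- no-port MEM/BR
[4] i5  beq.BR  -- no-port BR/BR
[5] i6&i7  beq.BR;xor.ALU  -- 2-wide
[6] i8  blt.BR  -- no-port BR/MEM
[7] i9  ld.MEM  -- tail

CYCLES = 8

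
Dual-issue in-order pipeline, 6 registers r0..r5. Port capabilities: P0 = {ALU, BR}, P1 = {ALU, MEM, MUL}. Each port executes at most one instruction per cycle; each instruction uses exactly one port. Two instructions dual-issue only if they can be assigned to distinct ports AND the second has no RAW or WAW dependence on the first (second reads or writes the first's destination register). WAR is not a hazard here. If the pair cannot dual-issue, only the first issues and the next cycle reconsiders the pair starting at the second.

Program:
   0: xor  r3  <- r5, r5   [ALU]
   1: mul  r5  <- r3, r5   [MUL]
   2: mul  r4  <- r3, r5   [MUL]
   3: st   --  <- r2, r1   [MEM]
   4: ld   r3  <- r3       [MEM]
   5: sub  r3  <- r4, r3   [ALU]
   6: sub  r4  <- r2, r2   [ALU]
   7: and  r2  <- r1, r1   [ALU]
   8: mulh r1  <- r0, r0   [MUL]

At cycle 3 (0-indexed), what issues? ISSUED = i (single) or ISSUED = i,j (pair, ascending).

t=0 i0:xor.ALU ; RAW r3
t=1 i1:mul.MUL ; no-port MUL/MUL
t=2 i2:mul.MUL ; no-port MUL/MEM
t=3 i3:st.MEM ; no-port MEM/MEM
t=4 i4:ld.MEM ; RAW+WAW r3
t=5 i5,i6:sub.ALU sub.ALU ; 2-wide
t=6 i7,i8:and.ALU mulh.MUL ; 2-wide

ISSUED = 3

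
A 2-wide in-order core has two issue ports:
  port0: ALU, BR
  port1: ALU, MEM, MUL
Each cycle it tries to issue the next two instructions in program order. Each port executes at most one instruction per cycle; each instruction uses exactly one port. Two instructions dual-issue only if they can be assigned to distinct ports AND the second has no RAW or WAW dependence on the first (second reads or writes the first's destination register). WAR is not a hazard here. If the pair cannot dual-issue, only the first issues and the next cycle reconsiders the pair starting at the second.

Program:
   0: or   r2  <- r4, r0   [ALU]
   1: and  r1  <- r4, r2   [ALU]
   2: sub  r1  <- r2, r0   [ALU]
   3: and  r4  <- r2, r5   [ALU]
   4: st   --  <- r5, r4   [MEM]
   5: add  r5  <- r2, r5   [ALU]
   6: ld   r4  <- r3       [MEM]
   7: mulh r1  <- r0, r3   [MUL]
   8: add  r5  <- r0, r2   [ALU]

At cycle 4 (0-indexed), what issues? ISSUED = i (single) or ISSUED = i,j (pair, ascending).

ISSUED = 6

[0] i0  or.ALU  -- RAW r2
[1] i1  and.ALU  -- WAW r1
[2] i2&i3  sub.ALU and.ALU  -- dual
[3] i4&i5  st.MEM add.ALU  -- dual
[4] i6  ld.MEM  -- no-port MEM/MUL
[5] i7&i8  mulh.MUL add.ALU  -- dual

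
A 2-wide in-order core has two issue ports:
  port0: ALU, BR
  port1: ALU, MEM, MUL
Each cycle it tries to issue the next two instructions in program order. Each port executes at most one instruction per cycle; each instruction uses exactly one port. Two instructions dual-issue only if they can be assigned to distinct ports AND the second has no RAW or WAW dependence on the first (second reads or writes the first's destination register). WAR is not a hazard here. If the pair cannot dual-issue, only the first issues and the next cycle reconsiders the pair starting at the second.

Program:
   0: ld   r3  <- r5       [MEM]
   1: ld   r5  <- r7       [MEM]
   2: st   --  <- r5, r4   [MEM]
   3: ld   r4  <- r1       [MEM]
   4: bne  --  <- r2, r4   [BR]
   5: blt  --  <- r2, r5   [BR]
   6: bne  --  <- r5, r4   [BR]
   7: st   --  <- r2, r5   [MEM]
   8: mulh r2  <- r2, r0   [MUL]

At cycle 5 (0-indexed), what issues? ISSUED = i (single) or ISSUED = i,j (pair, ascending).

ISSUED = 5

c0: i0 ld  no-port MEM/MEM
c1: i1 ld  no-port MEM/MEM
c2: i2 st  no-port MEM/MEM
c3: i3 ld  RAW r4
c4: i4 bne  no-port BR/BR
c5: i5 blt  no-port BR/BR
c6: i6+i7 bne/st  dual
c7: i8 mulh  tail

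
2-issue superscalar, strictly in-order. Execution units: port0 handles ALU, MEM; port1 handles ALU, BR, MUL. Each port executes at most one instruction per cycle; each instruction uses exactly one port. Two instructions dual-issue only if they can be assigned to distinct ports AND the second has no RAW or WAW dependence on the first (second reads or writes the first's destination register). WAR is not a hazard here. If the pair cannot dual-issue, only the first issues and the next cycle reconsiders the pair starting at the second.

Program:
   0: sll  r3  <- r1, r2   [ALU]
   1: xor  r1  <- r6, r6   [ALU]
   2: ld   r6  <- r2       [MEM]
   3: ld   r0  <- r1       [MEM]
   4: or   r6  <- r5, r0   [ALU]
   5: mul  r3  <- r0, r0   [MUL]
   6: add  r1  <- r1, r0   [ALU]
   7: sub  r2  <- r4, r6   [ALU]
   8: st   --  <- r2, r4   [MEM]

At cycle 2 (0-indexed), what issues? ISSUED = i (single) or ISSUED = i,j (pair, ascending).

#0 head=0: sll xor i0/i1 pair
#1 head=2: ld i2 no-port MEM/MEM
#2 head=3: ld i3 RAW r0
#3 head=4: or mul i4/i5 pair
#4 head=6: add sub i6/i7 pair
#5 head=8: st i8 tail

ISSUED = 3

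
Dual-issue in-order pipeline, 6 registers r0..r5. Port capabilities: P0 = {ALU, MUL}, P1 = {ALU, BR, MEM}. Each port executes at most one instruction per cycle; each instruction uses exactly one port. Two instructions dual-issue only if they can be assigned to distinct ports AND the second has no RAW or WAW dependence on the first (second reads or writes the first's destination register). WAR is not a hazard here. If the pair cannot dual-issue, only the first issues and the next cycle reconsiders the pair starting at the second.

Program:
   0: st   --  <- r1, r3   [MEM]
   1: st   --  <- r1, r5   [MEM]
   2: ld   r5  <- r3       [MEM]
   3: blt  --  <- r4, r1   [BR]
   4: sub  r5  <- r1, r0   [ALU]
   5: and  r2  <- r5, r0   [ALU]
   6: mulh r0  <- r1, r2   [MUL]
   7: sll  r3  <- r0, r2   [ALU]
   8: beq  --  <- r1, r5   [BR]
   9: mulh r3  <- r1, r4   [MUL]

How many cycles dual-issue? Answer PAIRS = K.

[0] i0  st.MEM  -- no-port MEM/MEM
[1] i1  st.MEM  -- no-port MEM/MEM
[2] i2  ld.MEM  -- no-port MEM/BR
[3] i3+i4  blt.BR sub.ALU  -- pair
[4] i5  and.ALU  -- RAW r2
[5] i6  mulh.MUL  -- RAW r0
[6] i7+i8  sll.ALU beq.BR  -- pair
[7] i9  mulh.MUL  -- tail

PAIRS = 2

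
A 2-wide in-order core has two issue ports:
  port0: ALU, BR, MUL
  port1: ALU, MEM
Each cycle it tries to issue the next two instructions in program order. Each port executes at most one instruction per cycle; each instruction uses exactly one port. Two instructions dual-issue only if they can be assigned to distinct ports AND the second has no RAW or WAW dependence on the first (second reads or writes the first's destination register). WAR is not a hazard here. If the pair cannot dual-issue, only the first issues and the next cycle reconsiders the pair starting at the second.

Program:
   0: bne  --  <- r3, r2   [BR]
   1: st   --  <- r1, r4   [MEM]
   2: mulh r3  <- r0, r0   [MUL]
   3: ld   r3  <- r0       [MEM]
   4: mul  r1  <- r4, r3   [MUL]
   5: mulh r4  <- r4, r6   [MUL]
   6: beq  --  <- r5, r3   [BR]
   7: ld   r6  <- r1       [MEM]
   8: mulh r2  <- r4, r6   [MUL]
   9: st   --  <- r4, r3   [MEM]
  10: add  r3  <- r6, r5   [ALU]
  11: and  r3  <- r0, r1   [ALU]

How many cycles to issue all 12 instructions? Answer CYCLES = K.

CYCLES = 9

c0: i0+i1 bne+st  2-wide
c1: i2 mulh  WAW r3
c2: i3 ld  RAW r3
c3: i4 mul  no-port MUL/MUL
c4: i5 mulh  no-port MUL/BR
c5: i6+i7 beq+ld  2-wide
c6: i8+i9 mulh+st  2-wide
c7: i10 add  WAW r3
c8: i11 and  tail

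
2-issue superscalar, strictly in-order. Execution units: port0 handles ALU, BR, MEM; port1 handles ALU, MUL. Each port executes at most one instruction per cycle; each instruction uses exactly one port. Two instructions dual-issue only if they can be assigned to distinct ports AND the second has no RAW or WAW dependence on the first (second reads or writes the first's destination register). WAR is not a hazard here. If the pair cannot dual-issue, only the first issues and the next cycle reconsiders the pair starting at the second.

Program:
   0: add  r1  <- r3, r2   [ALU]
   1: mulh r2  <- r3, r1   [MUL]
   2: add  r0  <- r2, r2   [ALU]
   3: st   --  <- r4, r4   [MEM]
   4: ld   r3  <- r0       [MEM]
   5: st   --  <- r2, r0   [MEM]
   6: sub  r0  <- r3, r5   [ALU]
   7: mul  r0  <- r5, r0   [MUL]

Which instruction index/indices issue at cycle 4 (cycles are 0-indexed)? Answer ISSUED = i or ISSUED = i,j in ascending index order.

ISSUED = 5,6

[0] i0  add.ALU  -- RAW r1
[1] i1  mulh.MUL  -- RAW r2
[2] i2&i3  add.ALU/st.MEM  -- pair
[3] i4  ld.MEM  -- no-port MEM/MEM
[4] i5&i6  st.MEM/sub.ALU  -- pair
[5] i7  mul.MUL  -- tail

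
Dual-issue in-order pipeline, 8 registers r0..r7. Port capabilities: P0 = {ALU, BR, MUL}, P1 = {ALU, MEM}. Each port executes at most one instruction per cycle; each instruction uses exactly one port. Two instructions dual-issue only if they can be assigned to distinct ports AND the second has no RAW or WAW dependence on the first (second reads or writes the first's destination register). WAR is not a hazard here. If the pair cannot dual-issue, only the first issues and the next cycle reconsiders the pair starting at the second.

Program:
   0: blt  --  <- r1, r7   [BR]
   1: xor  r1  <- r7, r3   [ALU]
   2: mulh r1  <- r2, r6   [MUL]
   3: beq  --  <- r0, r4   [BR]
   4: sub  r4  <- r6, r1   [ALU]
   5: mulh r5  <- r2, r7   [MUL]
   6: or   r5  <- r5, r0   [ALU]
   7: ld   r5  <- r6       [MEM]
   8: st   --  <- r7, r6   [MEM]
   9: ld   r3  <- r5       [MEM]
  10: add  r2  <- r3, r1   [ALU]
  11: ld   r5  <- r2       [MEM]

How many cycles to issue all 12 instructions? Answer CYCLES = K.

CYCLES = 10

c0: i0+i1 blt;xor  pair
c1: i2 mulh  no-port MUL/BR
c2: i3+i4 beq;sub  pair
c3: i5 mulh  RAW+WAW r5
c4: i6 or  WAW r5
c5: i7 ld  no-port MEM/MEM
c6: i8 st  no-port MEM/MEM
c7: i9 ld  RAW r3
c8: i10 add  RAW r2
c9: i11 ld  tail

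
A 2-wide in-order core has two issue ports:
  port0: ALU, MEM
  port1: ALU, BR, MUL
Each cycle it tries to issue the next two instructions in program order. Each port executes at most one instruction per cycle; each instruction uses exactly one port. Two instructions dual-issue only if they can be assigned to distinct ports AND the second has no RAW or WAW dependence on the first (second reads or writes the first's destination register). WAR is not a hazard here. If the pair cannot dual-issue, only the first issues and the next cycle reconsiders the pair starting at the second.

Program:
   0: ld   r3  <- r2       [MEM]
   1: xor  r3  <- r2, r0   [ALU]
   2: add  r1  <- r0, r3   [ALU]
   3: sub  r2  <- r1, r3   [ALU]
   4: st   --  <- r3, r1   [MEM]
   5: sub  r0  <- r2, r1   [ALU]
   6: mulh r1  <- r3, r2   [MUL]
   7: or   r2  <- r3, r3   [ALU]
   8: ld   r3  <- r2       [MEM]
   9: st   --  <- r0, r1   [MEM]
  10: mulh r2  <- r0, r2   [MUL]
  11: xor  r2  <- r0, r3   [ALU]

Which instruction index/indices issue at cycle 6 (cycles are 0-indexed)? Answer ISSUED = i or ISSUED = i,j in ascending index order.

ISSUED = 8

c0: i0 ld  WAW r3
c1: i1 xor  RAW r3
c2: i2 add  RAW r1
c3: i3&i4 sub st  pair
c4: i5&i6 sub mulh  pair
c5: i7 or  RAW r2
c6: i8 ld  no-port MEM/MEM
c7: i9&i10 st mulh  pair
c8: i11 xor  tail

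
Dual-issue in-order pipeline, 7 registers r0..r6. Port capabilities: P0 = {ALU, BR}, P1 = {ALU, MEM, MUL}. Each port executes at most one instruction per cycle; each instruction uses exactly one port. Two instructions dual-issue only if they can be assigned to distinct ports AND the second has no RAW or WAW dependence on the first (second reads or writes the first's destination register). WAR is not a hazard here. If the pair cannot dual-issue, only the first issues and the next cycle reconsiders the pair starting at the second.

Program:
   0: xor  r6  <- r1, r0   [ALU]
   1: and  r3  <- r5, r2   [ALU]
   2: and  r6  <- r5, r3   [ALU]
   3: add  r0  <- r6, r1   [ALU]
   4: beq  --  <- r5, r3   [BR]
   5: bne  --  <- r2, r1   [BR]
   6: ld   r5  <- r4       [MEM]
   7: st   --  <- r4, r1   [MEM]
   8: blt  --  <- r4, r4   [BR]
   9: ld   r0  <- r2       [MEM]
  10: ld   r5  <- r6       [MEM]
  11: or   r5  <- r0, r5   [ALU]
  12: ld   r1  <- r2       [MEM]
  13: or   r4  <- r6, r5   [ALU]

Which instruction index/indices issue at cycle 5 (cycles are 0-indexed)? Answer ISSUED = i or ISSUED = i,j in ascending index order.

ISSUED = 9

#0 head=0: xor;and i0/i1 pair
#1 head=2: and i2 RAW r6
#2 head=3: add;beq i3/i4 pair
#3 head=5: bne;ld i5/i6 pair
#4 head=7: st;blt i7/i8 pair
#5 head=9: ld i9 no-port MEM/MEM
#6 head=10: ld i10 RAW+WAW r5
#7 head=11: or;ld i11/i12 pair
#8 head=13: or i13 tail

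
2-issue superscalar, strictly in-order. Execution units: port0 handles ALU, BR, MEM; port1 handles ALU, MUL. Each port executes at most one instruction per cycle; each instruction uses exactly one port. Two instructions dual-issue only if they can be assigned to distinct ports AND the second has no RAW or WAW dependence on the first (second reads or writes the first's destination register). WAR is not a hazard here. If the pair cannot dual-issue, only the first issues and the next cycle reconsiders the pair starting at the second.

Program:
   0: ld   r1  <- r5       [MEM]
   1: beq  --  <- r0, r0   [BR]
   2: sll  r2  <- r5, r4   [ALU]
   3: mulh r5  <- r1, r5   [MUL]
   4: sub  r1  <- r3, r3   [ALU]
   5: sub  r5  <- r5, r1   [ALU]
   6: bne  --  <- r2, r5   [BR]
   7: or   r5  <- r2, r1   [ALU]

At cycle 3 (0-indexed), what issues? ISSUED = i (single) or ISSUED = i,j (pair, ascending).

ISSUED = 5

0. ld.MEM @i0  | no-port MEM/BR
1. beq.BR/sll.ALU @i1/i2  | pair
2. mulh.MUL/sub.ALU @i3/i4  | pair
3. sub.ALU @i5  | RAW r5
4. bne.BR/or.ALU @i6/i7  | pair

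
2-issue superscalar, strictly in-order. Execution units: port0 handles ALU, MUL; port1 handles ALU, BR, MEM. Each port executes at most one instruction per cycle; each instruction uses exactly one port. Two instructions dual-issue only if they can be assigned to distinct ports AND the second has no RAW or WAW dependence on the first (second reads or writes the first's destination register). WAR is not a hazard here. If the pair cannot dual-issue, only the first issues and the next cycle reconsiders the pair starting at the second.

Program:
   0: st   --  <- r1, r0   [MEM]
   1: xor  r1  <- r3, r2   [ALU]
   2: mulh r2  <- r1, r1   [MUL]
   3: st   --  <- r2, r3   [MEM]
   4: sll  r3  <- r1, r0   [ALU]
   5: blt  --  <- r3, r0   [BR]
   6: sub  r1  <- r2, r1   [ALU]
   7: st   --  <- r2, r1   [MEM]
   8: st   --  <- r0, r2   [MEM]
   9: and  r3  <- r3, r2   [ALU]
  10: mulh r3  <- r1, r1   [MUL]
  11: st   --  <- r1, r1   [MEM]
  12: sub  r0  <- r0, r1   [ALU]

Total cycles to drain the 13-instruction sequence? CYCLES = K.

0. st.MEM;xor.ALU @i0,i1  | dual
1. mulh.MUL @i2  | RAW r2
2. st.MEM;sll.ALU @i3,i4  | dual
3. blt.BR;sub.ALU @i5,i6  | dual
4. st.MEM @i7  | no-port MEM/MEM
5. st.MEM;and.ALU @i8,i9  | dual
6. mulh.MUL;st.MEM @i10,i11  | dual
7. sub.ALU @i12  | tail

CYCLES = 8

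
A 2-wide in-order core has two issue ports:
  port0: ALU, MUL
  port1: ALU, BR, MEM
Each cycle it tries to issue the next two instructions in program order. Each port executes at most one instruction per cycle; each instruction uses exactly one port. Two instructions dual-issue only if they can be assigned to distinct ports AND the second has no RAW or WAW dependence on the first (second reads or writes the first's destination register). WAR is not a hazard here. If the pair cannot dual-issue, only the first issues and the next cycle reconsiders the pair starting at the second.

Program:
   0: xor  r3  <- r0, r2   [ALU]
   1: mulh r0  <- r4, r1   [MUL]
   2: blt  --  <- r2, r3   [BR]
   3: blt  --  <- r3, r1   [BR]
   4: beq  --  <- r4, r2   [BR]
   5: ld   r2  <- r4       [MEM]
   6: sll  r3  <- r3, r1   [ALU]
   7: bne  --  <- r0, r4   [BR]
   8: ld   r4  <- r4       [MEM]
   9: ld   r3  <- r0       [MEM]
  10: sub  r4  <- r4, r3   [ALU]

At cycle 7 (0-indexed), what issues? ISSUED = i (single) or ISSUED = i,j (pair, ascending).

ISSUED = 9

#0 head=0: xor/mulh i0&i1 dual
#1 head=2: blt i2 no-port BR/BR
#2 head=3: blt i3 no-port BR/BR
#3 head=4: beq i4 no-port BR/MEM
#4 head=5: ld/sll i5&i6 dual
#5 head=7: bne i7 no-port BR/MEM
#6 head=8: ld i8 no-port MEM/MEM
#7 head=9: ld i9 RAW r3
#8 head=10: sub i10 tail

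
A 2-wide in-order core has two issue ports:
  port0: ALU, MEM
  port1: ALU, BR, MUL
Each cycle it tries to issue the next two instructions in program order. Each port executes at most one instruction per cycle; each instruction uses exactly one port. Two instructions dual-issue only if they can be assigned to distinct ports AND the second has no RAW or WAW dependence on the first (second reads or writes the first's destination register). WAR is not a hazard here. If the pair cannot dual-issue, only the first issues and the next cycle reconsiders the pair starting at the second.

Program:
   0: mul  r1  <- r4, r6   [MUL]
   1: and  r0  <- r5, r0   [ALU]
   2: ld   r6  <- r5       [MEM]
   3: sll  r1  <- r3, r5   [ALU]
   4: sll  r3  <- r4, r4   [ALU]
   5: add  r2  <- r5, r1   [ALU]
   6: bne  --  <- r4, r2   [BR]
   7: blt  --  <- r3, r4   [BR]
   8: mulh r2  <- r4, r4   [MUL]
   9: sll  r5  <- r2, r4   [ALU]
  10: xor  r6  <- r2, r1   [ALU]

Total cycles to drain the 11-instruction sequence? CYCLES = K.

CYCLES = 7

0. mul.MUL and.ALU @i0+i1  | dual
1. ld.MEM sll.ALU @i2+i3  | dual
2. sll.ALU add.ALU @i4+i5  | dual
3. bne.BR @i6  | no-port BR/BR
4. blt.BR @i7  | no-port BR/MUL
5. mulh.MUL @i8  | RAW r2
6. sll.ALU xor.ALU @i9+i10  | dual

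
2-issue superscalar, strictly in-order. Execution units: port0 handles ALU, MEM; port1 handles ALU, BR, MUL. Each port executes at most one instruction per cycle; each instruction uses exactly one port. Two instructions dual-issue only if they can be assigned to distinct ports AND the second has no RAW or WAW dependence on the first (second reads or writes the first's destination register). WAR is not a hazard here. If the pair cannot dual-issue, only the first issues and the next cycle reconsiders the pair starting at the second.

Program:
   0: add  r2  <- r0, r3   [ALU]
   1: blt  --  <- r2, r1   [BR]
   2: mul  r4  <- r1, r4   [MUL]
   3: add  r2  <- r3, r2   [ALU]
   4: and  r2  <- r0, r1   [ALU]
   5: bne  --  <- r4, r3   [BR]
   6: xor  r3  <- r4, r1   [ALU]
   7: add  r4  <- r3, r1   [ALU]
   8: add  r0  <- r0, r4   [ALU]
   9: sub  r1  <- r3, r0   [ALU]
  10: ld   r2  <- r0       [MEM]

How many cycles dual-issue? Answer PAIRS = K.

[0] i0  add  -- RAW r2
[1] i1  blt  -- no-port BR/MUL
[2] i2+i3  mul;add  -- dual
[3] i4+i5  and;bne  -- dual
[4] i6  xor  -- RAW r3
[5] i7  add  -- RAW r4
[6] i8  add  -- RAW r0
[7] i9+i10  sub;ld  -- dual

PAIRS = 3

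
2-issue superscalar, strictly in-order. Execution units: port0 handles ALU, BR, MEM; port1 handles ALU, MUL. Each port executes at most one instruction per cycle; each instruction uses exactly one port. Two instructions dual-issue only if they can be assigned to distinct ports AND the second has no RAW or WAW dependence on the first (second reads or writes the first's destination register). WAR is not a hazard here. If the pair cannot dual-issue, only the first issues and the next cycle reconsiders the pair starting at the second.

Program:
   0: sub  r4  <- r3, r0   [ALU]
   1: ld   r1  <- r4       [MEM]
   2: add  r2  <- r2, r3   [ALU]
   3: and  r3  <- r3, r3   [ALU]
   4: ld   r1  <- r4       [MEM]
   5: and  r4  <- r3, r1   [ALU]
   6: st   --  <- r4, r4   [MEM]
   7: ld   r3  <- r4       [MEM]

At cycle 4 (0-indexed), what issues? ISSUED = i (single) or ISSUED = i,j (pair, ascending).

c0: i0 sub  RAW r4
c1: i1+i2 ld add  2-wide
c2: i3+i4 and ld  2-wide
c3: i5 and  RAW r4
c4: i6 st  no-port MEM/MEM
c5: i7 ld  tail

ISSUED = 6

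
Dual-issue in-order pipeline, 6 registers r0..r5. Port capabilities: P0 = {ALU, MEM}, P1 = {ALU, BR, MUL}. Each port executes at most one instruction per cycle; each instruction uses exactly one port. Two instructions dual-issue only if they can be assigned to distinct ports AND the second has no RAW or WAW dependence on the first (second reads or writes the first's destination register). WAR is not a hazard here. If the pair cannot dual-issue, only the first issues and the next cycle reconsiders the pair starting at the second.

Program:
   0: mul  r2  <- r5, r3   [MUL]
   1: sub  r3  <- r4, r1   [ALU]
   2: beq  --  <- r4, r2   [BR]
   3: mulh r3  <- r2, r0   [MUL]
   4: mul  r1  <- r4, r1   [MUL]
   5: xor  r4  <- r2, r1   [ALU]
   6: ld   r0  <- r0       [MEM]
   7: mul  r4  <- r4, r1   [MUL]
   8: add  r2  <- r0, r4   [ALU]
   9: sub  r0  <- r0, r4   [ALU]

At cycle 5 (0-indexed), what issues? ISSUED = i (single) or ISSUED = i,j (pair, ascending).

[0] i0,i1  mul+sub  -- pair
[1] i2  beq  -- no-port BR/MUL
[2] i3  mulh  -- no-port MUL/MUL
[3] i4  mul  -- RAW r1
[4] i5,i6  xor+ld  -- pair
[5] i7  mul  -- RAW r4
[6] i8,i9  add+sub  -- pair

ISSUED = 7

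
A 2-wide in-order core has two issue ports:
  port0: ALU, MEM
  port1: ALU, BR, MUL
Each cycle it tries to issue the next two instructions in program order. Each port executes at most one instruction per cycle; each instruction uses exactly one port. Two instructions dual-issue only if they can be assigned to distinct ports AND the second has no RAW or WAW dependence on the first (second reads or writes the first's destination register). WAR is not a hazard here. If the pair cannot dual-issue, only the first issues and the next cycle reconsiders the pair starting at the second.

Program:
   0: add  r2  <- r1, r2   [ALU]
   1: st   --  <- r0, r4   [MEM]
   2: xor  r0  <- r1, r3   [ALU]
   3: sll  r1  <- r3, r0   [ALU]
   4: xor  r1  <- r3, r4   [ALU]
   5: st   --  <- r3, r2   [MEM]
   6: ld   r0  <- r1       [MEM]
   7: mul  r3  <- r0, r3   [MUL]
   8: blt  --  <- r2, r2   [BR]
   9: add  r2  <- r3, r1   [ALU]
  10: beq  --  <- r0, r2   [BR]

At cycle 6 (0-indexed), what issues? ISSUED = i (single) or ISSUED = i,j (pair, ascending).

#0 head=0: add.ALU st.MEM i0+i1 2-wide
#1 head=2: xor.ALU i2 RAW r0
#2 head=3: sll.ALU i3 WAW r1
#3 head=4: xor.ALU st.MEM i4+i5 2-wide
#4 head=6: ld.MEM i6 RAW r0
#5 head=7: mul.MUL i7 no-port MUL/BR
#6 head=8: blt.BR add.ALU i8+i9 2-wide
#7 head=10: beq.BR i10 tail

ISSUED = 8,9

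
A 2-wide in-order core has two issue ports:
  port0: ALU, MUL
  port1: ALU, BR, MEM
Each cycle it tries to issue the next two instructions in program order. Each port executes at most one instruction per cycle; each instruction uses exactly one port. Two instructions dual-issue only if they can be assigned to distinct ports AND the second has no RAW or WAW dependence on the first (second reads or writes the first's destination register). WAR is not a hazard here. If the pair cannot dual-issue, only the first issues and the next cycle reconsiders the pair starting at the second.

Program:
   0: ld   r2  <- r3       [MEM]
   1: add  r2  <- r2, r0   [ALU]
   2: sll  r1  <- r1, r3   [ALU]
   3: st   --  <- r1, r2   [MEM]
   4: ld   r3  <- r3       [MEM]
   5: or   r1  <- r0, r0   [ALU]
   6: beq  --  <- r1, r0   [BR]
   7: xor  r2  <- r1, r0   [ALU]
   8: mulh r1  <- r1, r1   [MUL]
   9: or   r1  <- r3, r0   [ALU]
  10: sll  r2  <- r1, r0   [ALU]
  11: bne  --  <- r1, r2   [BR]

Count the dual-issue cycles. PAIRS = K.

c0: i0 ld.MEM  RAW+WAW r2
c1: i1&i2 add.ALU;sll.ALU  2-wide
c2: i3 st.MEM  no-port MEM/MEM
c3: i4&i5 ld.MEM;or.ALU  2-wide
c4: i6&i7 beq.BR;xor.ALU  2-wide
c5: i8 mulh.MUL  WAW r1
c6: i9 or.ALU  RAW r1
c7: i10 sll.ALU  RAW r2
c8: i11 bne.BR  tail

PAIRS = 3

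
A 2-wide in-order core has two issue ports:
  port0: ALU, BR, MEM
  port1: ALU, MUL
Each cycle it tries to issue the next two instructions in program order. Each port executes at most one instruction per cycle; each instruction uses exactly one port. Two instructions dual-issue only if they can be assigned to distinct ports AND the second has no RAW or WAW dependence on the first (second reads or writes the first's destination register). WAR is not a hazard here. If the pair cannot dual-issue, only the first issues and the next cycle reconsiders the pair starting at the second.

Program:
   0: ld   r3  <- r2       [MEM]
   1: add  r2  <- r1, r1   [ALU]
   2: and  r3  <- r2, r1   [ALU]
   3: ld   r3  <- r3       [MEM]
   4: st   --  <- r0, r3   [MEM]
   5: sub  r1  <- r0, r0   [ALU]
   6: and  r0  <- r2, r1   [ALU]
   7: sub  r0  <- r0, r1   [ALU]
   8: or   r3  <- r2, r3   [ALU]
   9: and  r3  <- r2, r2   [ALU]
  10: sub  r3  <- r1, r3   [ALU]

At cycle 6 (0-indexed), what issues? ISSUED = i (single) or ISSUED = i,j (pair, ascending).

#0 head=0: ld.MEM+add.ALU i0+i1 dual
#1 head=2: and.ALU i2 RAW+WAW r3
#2 head=3: ld.MEM i3 no-port MEM/MEM
#3 head=4: st.MEM+sub.ALU i4+i5 dual
#4 head=6: and.ALU i6 RAW+WAW r0
#5 head=7: sub.ALU+or.ALU i7+i8 dual
#6 head=9: and.ALU i9 RAW+WAW r3
#7 head=10: sub.ALU i10 tail

ISSUED = 9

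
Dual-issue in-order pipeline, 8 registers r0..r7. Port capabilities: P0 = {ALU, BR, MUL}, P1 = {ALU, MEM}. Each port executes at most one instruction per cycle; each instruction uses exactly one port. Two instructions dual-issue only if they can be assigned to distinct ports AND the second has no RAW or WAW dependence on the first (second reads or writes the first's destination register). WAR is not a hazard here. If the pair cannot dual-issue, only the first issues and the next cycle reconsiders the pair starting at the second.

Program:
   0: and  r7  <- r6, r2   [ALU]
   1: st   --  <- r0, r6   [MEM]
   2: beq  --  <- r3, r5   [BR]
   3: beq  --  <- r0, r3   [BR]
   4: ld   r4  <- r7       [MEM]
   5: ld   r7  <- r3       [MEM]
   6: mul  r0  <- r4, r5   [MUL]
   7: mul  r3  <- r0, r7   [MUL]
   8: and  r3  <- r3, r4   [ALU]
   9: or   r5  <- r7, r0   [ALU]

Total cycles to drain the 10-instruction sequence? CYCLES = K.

t=0 i0/i1:and+st ; pair
t=1 i2:beq ; no-port BR/BR
t=2 i3/i4:beq+ld ; pair
t=3 i5/i6:ld+mul ; pair
t=4 i7:mul ; RAW+WAW r3
t=5 i8/i9:and+or ; pair

CYCLES = 6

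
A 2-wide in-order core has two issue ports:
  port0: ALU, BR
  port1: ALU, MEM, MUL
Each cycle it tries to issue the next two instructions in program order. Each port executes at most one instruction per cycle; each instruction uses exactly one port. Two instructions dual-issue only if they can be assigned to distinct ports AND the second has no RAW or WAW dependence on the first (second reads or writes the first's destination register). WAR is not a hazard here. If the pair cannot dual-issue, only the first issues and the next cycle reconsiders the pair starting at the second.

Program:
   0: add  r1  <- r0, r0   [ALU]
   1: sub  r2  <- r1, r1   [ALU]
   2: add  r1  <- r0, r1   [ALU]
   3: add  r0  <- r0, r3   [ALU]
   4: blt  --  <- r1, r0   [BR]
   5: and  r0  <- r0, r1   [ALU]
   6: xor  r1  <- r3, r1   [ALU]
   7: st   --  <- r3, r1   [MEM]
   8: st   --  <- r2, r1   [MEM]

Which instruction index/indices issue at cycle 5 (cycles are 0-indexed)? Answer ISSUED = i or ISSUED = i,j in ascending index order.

#0 head=0: add.ALU i0 RAW r1
#1 head=1: sub.ALU;add.ALU i1,i2 2-wide
#2 head=3: add.ALU i3 RAW r0
#3 head=4: blt.BR;and.ALU i4,i5 2-wide
#4 head=6: xor.ALU i6 RAW r1
#5 head=7: st.MEM i7 no-port MEM/MEM
#6 head=8: st.MEM i8 tail

ISSUED = 7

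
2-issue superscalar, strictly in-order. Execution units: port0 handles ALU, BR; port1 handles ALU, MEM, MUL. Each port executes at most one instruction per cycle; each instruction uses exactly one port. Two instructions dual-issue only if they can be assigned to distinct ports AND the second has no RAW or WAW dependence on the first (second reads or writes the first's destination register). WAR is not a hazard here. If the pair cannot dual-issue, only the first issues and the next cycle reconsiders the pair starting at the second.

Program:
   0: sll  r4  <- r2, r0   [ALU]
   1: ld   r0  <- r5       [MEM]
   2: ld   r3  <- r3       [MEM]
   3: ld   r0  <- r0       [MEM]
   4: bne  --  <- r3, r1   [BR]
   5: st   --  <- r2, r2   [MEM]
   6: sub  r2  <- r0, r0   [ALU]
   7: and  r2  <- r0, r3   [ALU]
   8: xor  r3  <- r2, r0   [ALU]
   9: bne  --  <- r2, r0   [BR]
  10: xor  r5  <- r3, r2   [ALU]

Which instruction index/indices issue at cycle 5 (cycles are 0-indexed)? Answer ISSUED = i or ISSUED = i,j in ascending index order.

  cy0 -> i0,i1 (sll.ALU;ld.MEM) 2-wide
  cy1 -> i2 (ld.MEM) no-port MEM/MEM
  cy2 -> i3,i4 (ld.MEM;bne.BR) 2-wide
  cy3 -> i5,i6 (st.MEM;sub.ALU) 2-wide
  cy4 -> i7 (and.ALU) RAW r2
  cy5 -> i8,i9 (xor.ALU;bne.BR) 2-wide
  cy6 -> i10 (xor.ALU) tail

ISSUED = 8,9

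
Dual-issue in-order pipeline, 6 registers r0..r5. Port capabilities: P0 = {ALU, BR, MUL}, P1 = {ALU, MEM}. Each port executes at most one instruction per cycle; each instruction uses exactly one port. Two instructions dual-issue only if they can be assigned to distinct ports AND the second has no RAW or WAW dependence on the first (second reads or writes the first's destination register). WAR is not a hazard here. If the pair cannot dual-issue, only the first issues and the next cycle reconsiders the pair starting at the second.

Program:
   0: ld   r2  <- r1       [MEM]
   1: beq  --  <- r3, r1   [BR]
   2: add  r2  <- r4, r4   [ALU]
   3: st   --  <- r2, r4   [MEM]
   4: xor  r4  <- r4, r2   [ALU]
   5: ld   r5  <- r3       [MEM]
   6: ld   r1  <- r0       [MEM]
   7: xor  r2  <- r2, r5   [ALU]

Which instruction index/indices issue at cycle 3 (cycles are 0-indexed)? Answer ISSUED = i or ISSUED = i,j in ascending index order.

ISSUED = 5

c0: i0&i1 ld.MEM/beq.BR  pair
c1: i2 add.ALU  RAW r2
c2: i3&i4 st.MEM/xor.ALU  pair
c3: i5 ld.MEM  no-port MEM/MEM
c4: i6&i7 ld.MEM/xor.ALU  pair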